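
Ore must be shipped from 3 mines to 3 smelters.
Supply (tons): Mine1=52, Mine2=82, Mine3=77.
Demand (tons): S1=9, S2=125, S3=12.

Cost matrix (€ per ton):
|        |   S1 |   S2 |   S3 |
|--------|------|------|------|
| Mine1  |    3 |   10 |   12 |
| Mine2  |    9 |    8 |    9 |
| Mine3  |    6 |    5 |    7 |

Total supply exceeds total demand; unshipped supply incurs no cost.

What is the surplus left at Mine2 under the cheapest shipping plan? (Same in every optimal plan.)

22

Minimum-cost shipments:
  Mine1 to S1: 9 × €3 = €27
  Mine2 to S2: 48 × €8 = €384
  Mine2 to S3: 12 × €9 = €108
  Mine3 to S2: 77 × €5 = €385
Total cost = €904.
Mine2 ships 60 of its 82, leaving 22.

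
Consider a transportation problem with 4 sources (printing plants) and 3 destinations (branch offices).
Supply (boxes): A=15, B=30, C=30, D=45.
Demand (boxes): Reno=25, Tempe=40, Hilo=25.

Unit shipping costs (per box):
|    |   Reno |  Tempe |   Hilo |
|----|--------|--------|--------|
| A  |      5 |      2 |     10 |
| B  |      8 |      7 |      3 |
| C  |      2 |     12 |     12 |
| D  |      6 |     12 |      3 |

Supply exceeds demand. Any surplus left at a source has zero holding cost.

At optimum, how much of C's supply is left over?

5

An optimal plan:
  A->Tempe: 15 × 2 = 30
  B->Tempe: 25 × 7 = 175
  C->Reno: 25 × 2 = 50
  D->Hilo: 25 × 3 = 75
Total cost = 330.
C ships 25 of its 30, leaving 5.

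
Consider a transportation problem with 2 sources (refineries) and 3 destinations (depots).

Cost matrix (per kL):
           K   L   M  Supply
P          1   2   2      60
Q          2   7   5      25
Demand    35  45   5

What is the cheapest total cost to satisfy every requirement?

An optimal shipping plan:
  P→K: 10 × 1 = 10
  P→L: 45 × 2 = 90
  P→M: 5 × 2 = 10
  Q→K: 25 × 2 = 50
Total = 10 + 90 + 10 + 50 = 160.
(Supply check: P ships 60; Q ships 25.)

160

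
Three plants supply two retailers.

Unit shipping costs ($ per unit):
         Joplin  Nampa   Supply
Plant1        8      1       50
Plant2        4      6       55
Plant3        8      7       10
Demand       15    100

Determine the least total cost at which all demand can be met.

An optimal shipping plan:
  Plant1→Nampa: 50 × $1 = $50
  Plant2→Joplin: 15 × $4 = $60
  Plant2→Nampa: 40 × $6 = $240
  Plant3→Nampa: 10 × $7 = $70
Total = 50 + 60 + 240 + 70 = $420.

420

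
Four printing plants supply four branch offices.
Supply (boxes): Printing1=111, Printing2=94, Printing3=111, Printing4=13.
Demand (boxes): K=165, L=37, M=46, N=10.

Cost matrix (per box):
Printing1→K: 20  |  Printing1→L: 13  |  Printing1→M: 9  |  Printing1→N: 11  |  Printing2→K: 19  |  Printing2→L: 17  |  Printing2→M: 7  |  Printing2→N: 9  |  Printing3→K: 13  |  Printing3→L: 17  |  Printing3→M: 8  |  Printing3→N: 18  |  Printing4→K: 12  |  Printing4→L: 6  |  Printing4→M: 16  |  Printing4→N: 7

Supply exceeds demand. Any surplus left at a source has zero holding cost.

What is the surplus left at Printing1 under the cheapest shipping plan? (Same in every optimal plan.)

71

An optimal plan:
  Printing1→K: 3 boxes
  Printing1→L: 37 boxes
  Printing2→K: 38 boxes
  Printing2→M: 46 boxes
  Printing2→N: 10 boxes
  Printing3→K: 111 boxes
  Printing4→K: 13 boxes
Total cost = 3274.
Printing1 ships 40 of its 111, leaving 71.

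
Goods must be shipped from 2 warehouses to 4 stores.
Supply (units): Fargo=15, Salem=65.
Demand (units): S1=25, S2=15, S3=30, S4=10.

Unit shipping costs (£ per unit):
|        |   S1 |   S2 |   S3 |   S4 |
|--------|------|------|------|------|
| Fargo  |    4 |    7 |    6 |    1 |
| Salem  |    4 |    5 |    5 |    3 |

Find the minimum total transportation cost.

An optimal shipping plan:
  Fargo to S1: 5 units
  Fargo to S4: 10 units
  Salem to S1: 20 units
  Salem to S2: 15 units
  Salem to S3: 30 units
Total cost = £335.

335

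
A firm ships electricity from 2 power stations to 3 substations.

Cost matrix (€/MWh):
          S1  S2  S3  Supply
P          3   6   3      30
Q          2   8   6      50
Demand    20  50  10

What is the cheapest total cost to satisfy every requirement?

430

Optimal allocation:
  P–S2: 20 MWh
  P–S3: 10 MWh
  Q–S1: 20 MWh
  Q–S2: 30 MWh
Total cost = €430.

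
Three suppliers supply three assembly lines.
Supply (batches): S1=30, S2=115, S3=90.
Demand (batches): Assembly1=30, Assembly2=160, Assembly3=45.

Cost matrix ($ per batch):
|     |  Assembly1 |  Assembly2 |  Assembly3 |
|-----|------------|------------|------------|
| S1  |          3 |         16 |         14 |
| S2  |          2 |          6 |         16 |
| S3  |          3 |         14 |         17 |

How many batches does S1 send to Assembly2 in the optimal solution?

0

Solving gives:
  S1→Assembly3: 30 × $14 = $420
  S2→Assembly2: 115 × $6 = $690
  S3→Assembly1: 30 × $3 = $90
  S3→Assembly2: 45 × $14 = $630
  S3→Assembly3: 15 × $17 = $255
Total cost = $2085.
The route S1→Assembly2 is not used.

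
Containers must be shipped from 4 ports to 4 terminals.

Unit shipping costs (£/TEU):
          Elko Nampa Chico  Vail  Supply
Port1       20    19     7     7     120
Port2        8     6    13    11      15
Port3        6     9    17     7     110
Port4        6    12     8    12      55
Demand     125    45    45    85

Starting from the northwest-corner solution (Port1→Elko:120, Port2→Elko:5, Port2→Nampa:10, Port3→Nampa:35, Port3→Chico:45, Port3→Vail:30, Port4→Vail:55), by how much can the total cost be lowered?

2430

Current plan cost = 120·20 + 5·8 + 10·6 + 35·9 + 45·17 + 30·7 + 55·12 = £4450.
Optimal plan:
  Port1→Chico: 45 × £7 = £315
  Port1→Vail: 75 × £7 = £525
  Port2→Nampa: 15 × £6 = £90
  Port3→Elko: 70 × £6 = £420
  Port3→Nampa: 30 × £9 = £270
  Port3→Vail: 10 × £7 = £70
  Port4→Elko: 55 × £6 = £330
Optimal cost = £2020.
Saving = 4450 − 2020 = £2430.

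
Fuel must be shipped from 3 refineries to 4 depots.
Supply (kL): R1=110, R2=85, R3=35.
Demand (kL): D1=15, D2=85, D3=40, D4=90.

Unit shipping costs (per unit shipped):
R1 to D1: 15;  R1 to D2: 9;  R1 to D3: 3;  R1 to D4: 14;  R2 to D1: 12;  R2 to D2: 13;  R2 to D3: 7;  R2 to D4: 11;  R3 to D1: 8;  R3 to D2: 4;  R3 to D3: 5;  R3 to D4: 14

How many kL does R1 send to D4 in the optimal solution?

Optimal shipments:
  R1->D2: 65 × 9 = 585
  R1->D3: 40 × 3 = 120
  R1->D4: 5 × 14 = 70
  R2->D4: 85 × 11 = 935
  R3->D1: 15 × 8 = 120
  R3->D2: 20 × 4 = 80
Total cost = 1910.
So R1→D4 carries 5 kL.

5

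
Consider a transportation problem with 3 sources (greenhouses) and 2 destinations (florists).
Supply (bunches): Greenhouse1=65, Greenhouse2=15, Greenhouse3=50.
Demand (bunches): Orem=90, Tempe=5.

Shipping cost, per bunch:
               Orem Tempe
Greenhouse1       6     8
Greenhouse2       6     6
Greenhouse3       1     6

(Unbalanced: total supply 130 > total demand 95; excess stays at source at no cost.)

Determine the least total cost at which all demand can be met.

320

Optimal allocation:
  Greenhouse1–Orem: 30 bunches
  Greenhouse2–Orem: 10 bunches
  Greenhouse2–Tempe: 5 bunches
  Greenhouse3–Orem: 50 bunches
Total cost = 320.
(Supply check: Greenhouse1 ships 30; Greenhouse2 ships 15; Greenhouse3 ships 50.)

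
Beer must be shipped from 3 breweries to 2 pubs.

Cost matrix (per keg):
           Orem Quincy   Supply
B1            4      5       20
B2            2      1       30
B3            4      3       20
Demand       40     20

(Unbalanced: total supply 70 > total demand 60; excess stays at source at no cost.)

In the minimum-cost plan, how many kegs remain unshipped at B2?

An optimal plan:
  B1->Orem: 10 × 4 = 40
  B2->Orem: 10 × 2 = 20
  B2->Quincy: 20 × 1 = 20
  B3->Orem: 20 × 4 = 80
Total cost = 160.
B2 ships 30 of its 30, leaving 0.

0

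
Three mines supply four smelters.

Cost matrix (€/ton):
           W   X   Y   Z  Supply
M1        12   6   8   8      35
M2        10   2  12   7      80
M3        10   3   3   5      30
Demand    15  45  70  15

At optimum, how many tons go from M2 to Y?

5

Solving gives:
  M1 to Y: 35 × €8 = €280
  M2 to W: 15 × €10 = €150
  M2 to X: 45 × €2 = €90
  M2 to Y: 5 × €12 = €60
  M2 to Z: 15 × €7 = €105
  M3 to Y: 30 × €3 = €90
Total cost = €775.
So M2→Y carries 5 tons.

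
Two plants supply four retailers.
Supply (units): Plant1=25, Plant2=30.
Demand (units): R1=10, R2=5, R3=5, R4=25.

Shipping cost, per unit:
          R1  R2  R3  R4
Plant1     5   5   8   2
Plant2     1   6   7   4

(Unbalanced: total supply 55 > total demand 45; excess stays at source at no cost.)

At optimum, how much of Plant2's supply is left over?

10

An optimal plan:
  Plant1→R4: 25 × 2 = 50
  Plant2→R1: 10 × 1 = 10
  Plant2→R2: 5 × 6 = 30
  Plant2→R3: 5 × 7 = 35
Total cost = 125.
Plant2 ships 20 of its 30, leaving 10.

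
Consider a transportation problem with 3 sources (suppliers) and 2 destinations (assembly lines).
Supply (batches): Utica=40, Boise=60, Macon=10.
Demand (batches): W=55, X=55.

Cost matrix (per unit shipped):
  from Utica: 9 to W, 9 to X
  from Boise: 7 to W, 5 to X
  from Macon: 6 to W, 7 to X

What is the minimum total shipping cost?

A cheapest plan:
  Utica->W: 40 × 9 = 360
  Boise->W: 5 × 7 = 35
  Boise->X: 55 × 5 = 275
  Macon->W: 10 × 6 = 60
Total = 360 + 35 + 275 + 60 = 730.

730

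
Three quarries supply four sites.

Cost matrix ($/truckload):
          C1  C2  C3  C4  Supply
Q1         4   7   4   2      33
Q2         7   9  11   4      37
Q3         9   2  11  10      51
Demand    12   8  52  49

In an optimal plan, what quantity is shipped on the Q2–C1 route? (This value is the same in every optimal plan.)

Solving gives:
  Q1 to C3: 21 × $4 = $84
  Q1 to C4: 12 × $2 = $24
  Q2 to C4: 37 × $4 = $148
  Q3 to C1: 12 × $9 = $108
  Q3 to C2: 8 × $2 = $16
  Q3 to C3: 31 × $11 = $341
Total cost = $721.
The route Q2→C1 is not used.

0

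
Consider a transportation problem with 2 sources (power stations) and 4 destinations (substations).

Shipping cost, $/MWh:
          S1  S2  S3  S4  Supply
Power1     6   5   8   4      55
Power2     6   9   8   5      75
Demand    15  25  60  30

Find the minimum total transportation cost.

An optimal shipping plan:
  Power1->S2: 25 MWh
  Power1->S4: 30 MWh
  Power2->S1: 15 MWh
  Power2->S3: 60 MWh
Total cost = $815.

815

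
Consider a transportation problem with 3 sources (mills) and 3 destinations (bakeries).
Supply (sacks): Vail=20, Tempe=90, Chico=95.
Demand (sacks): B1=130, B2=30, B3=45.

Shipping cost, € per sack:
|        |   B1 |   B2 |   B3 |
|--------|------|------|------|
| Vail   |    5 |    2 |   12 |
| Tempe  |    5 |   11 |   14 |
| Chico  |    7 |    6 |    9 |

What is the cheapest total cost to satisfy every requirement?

A cheapest plan:
  Vail→B2: 20 sacks
  Tempe→B1: 90 sacks
  Chico→B1: 40 sacks
  Chico→B2: 10 sacks
  Chico→B3: 45 sacks
Total cost = €1235.

1235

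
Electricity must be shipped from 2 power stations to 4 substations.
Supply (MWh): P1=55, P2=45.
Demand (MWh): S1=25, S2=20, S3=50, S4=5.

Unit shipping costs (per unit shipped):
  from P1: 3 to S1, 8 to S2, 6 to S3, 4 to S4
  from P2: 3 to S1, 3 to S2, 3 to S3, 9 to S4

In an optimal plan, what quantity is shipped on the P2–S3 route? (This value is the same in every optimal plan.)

25

The minimum-cost plan:
  P1 to S1: 25 × 3 = 75
  P1 to S3: 25 × 6 = 150
  P1 to S4: 5 × 4 = 20
  P2 to S2: 20 × 3 = 60
  P2 to S3: 25 × 3 = 75
Total cost = 380.
So P2→S3 carries 25 MWh.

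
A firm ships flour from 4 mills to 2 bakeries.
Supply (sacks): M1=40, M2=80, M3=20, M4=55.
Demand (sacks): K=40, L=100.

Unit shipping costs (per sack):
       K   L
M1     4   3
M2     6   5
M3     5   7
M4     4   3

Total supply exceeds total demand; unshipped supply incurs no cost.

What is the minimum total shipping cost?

An optimal shipping plan:
  M1→L: 40 sacks
  M2→K: 20 sacks
  M2→L: 5 sacks
  M3→K: 20 sacks
  M4→L: 55 sacks
Total cost = 530.

530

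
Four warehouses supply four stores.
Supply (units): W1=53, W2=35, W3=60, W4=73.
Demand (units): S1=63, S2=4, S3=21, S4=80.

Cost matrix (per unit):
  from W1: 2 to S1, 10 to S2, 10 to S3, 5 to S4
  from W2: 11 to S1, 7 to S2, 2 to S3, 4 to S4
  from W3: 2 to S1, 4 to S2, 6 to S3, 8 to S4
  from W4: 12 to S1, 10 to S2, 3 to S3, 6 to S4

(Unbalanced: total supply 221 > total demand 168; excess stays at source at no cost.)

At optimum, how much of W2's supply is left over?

An optimal plan:
  W1 to S1: 8 units
  W1 to S4: 45 units
  W2 to S4: 35 units
  W3 to S1: 55 units
  W3 to S2: 4 units
  W4 to S3: 21 units
Total cost = 570.
W2 ships 35 of its 35, leaving 0.

0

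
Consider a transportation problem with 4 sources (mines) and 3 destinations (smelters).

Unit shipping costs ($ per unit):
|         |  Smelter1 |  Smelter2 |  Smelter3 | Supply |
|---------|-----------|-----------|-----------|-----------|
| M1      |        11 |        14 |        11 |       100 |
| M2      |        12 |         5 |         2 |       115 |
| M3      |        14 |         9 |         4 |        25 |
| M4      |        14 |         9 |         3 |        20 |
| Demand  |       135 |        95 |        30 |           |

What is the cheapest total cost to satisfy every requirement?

An optimal shipping plan:
  M1→Smelter1: 100 × $11 = $1100
  M2→Smelter1: 10 × $12 = $120
  M2→Smelter2: 95 × $5 = $475
  M2→Smelter3: 10 × $2 = $20
  M3→Smelter1: 25 × $14 = $350
  M4→Smelter3: 20 × $3 = $60
Total = 1100 + 120 + 475 + 20 + 350 + 60 = $2125.

2125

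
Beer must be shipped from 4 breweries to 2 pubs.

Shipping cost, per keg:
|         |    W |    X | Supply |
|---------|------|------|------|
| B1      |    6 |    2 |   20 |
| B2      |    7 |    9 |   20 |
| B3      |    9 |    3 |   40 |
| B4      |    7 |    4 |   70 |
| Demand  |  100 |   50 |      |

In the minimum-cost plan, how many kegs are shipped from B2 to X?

0

Solving gives:
  B1–W: 10 × 6 = 60
  B1–X: 10 × 2 = 20
  B2–W: 20 × 7 = 140
  B3–X: 40 × 3 = 120
  B4–W: 70 × 7 = 490
Total cost = 830.
The route B2→X is not used.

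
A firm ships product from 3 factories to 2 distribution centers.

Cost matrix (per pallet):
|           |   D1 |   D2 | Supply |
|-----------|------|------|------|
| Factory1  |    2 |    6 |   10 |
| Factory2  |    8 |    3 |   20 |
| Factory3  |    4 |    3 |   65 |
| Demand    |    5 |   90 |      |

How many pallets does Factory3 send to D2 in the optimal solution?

Optimal shipments:
  Factory1→D1: 5 pallets
  Factory1→D2: 5 pallets
  Factory2→D2: 20 pallets
  Factory3→D2: 65 pallets
Total cost = 295.
So Factory3→D2 carries 65 pallets.

65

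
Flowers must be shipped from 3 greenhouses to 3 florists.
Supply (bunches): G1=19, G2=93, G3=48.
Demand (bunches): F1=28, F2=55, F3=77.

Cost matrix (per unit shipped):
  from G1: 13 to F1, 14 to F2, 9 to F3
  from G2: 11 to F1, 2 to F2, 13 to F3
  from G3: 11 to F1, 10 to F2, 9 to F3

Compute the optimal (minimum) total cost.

An optimal shipping plan:
  G1→F3: 19 × 9 = 171
  G2→F1: 28 × 11 = 308
  G2→F2: 55 × 2 = 110
  G2→F3: 10 × 13 = 130
  G3→F3: 48 × 9 = 432
Total = 171 + 308 + 110 + 130 + 432 = 1151.

1151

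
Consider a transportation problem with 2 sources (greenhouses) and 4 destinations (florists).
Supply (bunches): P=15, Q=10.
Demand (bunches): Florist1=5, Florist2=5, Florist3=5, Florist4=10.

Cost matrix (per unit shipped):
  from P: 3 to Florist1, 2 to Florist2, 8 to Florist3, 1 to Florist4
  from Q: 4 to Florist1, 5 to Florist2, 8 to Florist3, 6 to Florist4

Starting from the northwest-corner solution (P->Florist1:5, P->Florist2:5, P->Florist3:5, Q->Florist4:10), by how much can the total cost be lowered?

Current plan cost = 5·3 + 5·2 + 5·8 + 10·6 = 125.
Optimal plan:
  P→Florist2: 5 × 2 = 10
  P→Florist4: 10 × 1 = 10
  Q→Florist1: 5 × 4 = 20
  Q→Florist3: 5 × 8 = 40
Optimal cost = 80.
Saving = 125 − 80 = 45.

45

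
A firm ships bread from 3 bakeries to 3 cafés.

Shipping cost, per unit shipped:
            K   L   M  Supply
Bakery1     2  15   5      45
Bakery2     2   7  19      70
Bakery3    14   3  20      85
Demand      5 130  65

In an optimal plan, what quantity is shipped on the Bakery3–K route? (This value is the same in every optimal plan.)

0

Optimal shipments:
  Bakery1 to M: 45 × 5 = 225
  Bakery2 to K: 5 × 2 = 10
  Bakery2 to L: 45 × 7 = 315
  Bakery2 to M: 20 × 19 = 380
  Bakery3 to L: 85 × 3 = 255
Total cost = 1185.
The route Bakery3→K is not used.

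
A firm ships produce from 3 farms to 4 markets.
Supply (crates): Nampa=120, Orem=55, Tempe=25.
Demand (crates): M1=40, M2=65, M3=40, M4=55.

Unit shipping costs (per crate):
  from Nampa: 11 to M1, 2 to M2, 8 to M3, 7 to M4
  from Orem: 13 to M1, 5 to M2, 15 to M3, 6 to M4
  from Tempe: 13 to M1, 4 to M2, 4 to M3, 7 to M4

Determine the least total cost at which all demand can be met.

1120

One minimum-cost allocation:
  Nampa to M1: 40 × 11 = 440
  Nampa to M2: 65 × 2 = 130
  Nampa to M3: 15 × 8 = 120
  Orem to M4: 55 × 6 = 330
  Tempe to M3: 25 × 4 = 100
Total = 440 + 130 + 120 + 330 + 100 = 1120.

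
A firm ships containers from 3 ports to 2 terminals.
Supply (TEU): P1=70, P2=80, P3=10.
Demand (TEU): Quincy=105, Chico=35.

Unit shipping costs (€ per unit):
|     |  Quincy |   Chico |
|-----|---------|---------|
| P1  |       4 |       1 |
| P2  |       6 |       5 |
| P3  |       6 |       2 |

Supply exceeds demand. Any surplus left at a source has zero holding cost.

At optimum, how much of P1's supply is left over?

An optimal plan:
  P1→Quincy: 45 × €4 = €180
  P1→Chico: 25 × €1 = €25
  P2→Quincy: 60 × €6 = €360
  P3→Chico: 10 × €2 = €20
Total cost = €585.
P1 ships 70 of its 70, leaving 0.

0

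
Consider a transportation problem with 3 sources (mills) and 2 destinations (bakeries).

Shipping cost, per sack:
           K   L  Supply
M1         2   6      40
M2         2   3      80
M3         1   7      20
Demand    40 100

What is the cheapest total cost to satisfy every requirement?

420

Optimal allocation:
  M1 to K: 20 × 2 = 40
  M1 to L: 20 × 6 = 120
  M2 to L: 80 × 3 = 240
  M3 to K: 20 × 1 = 20
Total = 40 + 120 + 240 + 20 = 420.
(Supply check: M1 ships 40; M2 ships 80; M3 ships 20.)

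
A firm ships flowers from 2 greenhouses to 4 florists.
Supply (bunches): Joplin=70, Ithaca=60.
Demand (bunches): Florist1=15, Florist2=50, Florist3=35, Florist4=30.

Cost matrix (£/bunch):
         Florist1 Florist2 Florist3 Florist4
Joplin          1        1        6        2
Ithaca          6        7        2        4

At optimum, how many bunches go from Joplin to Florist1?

15

The minimum-cost plan:
  Joplin→Florist1: 15 × £1 = £15
  Joplin→Florist2: 50 × £1 = £50
  Joplin→Florist4: 5 × £2 = £10
  Ithaca→Florist3: 35 × £2 = £70
  Ithaca→Florist4: 25 × £4 = £100
Total cost = £245.
So Joplin→Florist1 carries 15 bunches.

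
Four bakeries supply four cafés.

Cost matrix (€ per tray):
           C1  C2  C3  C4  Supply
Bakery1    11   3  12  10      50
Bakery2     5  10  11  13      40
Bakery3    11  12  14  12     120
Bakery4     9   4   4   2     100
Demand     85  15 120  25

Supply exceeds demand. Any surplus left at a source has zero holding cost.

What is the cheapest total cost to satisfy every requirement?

1650

A cheapest plan:
  Bakery1->C2: 15 × €3 = €45
  Bakery1->C3: 10 × €12 = €120
  Bakery1->C4: 25 × €10 = €250
  Bakery2->C1: 40 × €5 = €200
  Bakery3->C1: 45 × €11 = €495
  Bakery3->C3: 10 × €14 = €140
  Bakery4->C3: 100 × €4 = €400
Total = 45 + 120 + 250 + 200 + 495 + 140 + 400 = €1650.
(Supply check: Bakery1 ships 50; Bakery2 ships 40; Bakery3 ships 55; Bakery4 ships 100.)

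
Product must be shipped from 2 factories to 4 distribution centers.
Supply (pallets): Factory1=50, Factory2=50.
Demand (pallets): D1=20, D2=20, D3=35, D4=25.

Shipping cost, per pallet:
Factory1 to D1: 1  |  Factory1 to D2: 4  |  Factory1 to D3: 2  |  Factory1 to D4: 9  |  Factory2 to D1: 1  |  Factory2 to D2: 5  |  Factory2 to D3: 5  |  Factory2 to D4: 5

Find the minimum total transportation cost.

An optimal shipping plan:
  Factory1–D2: 15 pallets
  Factory1–D3: 35 pallets
  Factory2–D1: 20 pallets
  Factory2–D2: 5 pallets
  Factory2–D4: 25 pallets
Total cost = 300.

300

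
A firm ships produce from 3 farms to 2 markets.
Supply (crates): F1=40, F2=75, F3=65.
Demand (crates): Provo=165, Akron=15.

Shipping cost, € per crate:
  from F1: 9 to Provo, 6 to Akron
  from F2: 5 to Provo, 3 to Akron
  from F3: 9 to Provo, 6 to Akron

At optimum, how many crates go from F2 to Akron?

0

Optimal shipments:
  F1→Provo: 25 crates
  F1→Akron: 15 crates
  F2→Provo: 75 crates
  F3→Provo: 65 crates
Total cost = €1275.
The route F2→Akron is not used.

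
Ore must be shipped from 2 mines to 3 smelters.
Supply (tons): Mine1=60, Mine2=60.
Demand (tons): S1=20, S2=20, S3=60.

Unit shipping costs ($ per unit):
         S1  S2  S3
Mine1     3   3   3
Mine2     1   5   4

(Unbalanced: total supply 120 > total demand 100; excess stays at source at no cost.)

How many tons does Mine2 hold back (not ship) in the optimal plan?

20

An optimal plan:
  Mine1 to S2: 20 × $3 = $60
  Mine1 to S3: 40 × $3 = $120
  Mine2 to S1: 20 × $1 = $20
  Mine2 to S3: 20 × $4 = $80
Total cost = $280.
Mine2 ships 40 of its 60, leaving 20.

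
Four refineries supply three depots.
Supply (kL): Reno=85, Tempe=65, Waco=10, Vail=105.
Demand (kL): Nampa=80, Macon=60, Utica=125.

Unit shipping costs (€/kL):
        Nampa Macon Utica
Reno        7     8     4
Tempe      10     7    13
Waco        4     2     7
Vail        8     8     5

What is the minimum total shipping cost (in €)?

A cheapest plan:
  Reno->Utica: 85 × €4 = €340
  Tempe->Nampa: 5 × €10 = €50
  Tempe->Macon: 60 × €7 = €420
  Waco->Nampa: 10 × €4 = €40
  Vail->Nampa: 65 × €8 = €520
  Vail->Utica: 40 × €5 = €200
Total = 340 + 50 + 420 + 40 + 520 + 200 = €1570.
(Supply check: Reno ships 85; Tempe ships 65; Waco ships 10; Vail ships 105.)

1570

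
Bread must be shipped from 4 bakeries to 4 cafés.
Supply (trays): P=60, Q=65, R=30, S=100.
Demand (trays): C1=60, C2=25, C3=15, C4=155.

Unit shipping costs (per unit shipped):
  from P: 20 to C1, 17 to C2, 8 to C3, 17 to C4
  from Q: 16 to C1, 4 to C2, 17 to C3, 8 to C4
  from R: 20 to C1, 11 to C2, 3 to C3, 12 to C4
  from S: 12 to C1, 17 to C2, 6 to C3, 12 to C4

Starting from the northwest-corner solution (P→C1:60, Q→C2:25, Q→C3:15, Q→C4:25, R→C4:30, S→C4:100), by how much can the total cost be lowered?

Current plan cost = 60·20 + 25·4 + 15·17 + 25·8 + 30·12 + 100·12 = 3315.
Optimal plan:
  P→C4: 60 × 17 = 1020
  Q→C2: 25 × 4 = 100
  Q→C4: 40 × 8 = 320
  R→C3: 15 × 3 = 45
  R→C4: 15 × 12 = 180
  S→C1: 60 × 12 = 720
  S→C4: 40 × 12 = 480
Optimal cost = 2865.
Saving = 3315 − 2865 = 450.

450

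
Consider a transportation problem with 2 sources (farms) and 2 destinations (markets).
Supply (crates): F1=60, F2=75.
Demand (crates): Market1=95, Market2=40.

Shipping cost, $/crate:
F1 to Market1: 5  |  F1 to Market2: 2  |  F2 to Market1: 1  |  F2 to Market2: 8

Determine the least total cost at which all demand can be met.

One minimum-cost allocation:
  F1 to Market1: 20 × $5 = $100
  F1 to Market2: 40 × $2 = $80
  F2 to Market1: 75 × $1 = $75
Total = 100 + 80 + 75 = $255.
(Supply check: F1 ships 60; F2 ships 75.)

255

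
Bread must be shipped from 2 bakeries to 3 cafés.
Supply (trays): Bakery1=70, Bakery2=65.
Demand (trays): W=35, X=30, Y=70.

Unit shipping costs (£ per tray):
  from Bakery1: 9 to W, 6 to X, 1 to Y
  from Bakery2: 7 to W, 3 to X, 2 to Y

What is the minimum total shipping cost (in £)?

405

An optimal shipping plan:
  Bakery1 to Y: 70 × £1 = £70
  Bakery2 to W: 35 × £7 = £245
  Bakery2 to X: 30 × £3 = £90
Total = 70 + 245 + 90 = £405.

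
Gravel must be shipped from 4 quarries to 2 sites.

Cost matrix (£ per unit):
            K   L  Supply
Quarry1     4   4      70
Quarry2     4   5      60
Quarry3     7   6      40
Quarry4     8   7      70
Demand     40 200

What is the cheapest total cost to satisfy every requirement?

A cheapest plan:
  Quarry1→L: 70 truckloads
  Quarry2→K: 40 truckloads
  Quarry2→L: 20 truckloads
  Quarry3→L: 40 truckloads
  Quarry4→L: 70 truckloads
Total cost = £1270.
(Supply check: Quarry1 ships 70; Quarry2 ships 60; Quarry3 ships 40; Quarry4 ships 70.)

1270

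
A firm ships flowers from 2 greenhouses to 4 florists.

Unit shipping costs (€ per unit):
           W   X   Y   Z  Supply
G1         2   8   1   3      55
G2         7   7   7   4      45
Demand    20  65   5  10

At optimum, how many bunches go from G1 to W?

20

The minimum-cost plan:
  G1->W: 20 × €2 = €40
  G1->X: 20 × €8 = €160
  G1->Y: 5 × €1 = €5
  G1->Z: 10 × €3 = €30
  G2->X: 45 × €7 = €315
Total cost = €550.
So G1→W carries 20 bunches.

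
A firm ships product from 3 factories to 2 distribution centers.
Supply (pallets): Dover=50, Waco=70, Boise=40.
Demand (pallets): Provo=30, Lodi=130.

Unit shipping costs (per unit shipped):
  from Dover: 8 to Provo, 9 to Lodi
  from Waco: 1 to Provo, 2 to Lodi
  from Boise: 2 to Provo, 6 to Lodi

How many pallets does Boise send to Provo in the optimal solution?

30

The minimum-cost plan:
  Dover to Lodi: 50 × 9 = 450
  Waco to Lodi: 70 × 2 = 140
  Boise to Provo: 30 × 2 = 60
  Boise to Lodi: 10 × 6 = 60
Total cost = 710.
So Boise→Provo carries 30 pallets.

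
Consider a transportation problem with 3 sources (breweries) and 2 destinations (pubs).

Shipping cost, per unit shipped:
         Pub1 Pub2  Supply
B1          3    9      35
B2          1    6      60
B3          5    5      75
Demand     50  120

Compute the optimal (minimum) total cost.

765

A cheapest plan:
  B1->Pub1: 35 kegs
  B2->Pub1: 15 kegs
  B2->Pub2: 45 kegs
  B3->Pub2: 75 kegs
Total cost = 765.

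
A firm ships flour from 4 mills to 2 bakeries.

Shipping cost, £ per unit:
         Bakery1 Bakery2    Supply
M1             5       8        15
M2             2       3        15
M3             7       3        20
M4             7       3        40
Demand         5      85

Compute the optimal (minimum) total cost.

A cheapest plan:
  M1 to Bakery1: 5 × £5 = £25
  M1 to Bakery2: 10 × £8 = £80
  M2 to Bakery2: 15 × £3 = £45
  M3 to Bakery2: 20 × £3 = £60
  M4 to Bakery2: 40 × £3 = £120
Total = 25 + 80 + 45 + 60 + 120 = £330.

330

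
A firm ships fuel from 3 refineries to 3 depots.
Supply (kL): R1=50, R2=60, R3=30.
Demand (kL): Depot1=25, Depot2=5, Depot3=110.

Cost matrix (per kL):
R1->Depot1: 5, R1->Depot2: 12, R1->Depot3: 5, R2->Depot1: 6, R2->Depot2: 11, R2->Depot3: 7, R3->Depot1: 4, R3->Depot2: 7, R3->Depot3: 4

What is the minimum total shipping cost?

A cheapest plan:
  R1–Depot3: 50 kL
  R2–Depot1: 25 kL
  R2–Depot3: 35 kL
  R3–Depot2: 5 kL
  R3–Depot3: 25 kL
Total cost = 780.
(Supply check: R1 ships 50; R2 ships 60; R3 ships 30.)

780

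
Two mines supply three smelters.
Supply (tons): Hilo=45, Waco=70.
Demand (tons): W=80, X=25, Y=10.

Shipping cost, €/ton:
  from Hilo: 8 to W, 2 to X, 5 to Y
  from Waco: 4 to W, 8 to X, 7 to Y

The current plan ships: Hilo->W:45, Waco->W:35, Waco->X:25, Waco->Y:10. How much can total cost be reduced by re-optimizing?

310

Current plan cost = 45·8 + 35·4 + 25·8 + 10·7 = €770.
Optimal plan:
  Hilo→W: 10 × €8 = €80
  Hilo→X: 25 × €2 = €50
  Hilo→Y: 10 × €5 = €50
  Waco→W: 70 × €4 = €280
Optimal cost = €460.
Saving = 770 − 460 = €310.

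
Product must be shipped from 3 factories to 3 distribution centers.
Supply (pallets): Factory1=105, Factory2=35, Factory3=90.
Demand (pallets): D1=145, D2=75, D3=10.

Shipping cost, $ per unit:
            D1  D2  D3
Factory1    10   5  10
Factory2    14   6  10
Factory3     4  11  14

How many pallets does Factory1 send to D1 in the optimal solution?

The minimum-cost plan:
  Factory1→D1: 55 × $10 = $550
  Factory1→D2: 50 × $5 = $250
  Factory2→D2: 25 × $6 = $150
  Factory2→D3: 10 × $10 = $100
  Factory3→D1: 90 × $4 = $360
Total cost = $1410.
So Factory1→D1 carries 55 pallets.

55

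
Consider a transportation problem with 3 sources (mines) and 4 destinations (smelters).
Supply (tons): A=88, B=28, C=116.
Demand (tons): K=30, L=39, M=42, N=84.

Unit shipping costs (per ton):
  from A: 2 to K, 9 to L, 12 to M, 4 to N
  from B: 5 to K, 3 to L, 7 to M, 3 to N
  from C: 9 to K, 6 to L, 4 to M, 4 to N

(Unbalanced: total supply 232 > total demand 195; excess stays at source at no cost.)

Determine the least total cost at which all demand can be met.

714

Optimal allocation:
  A to K: 30 tons
  A to N: 21 tons
  B to L: 28 tons
  C to L: 11 tons
  C to M: 42 tons
  C to N: 63 tons
Total cost = 714.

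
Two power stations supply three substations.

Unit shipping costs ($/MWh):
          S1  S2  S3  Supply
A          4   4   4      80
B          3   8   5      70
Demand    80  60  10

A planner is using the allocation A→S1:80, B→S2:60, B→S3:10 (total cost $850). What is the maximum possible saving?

320

Current plan cost = 80·4 + 60·8 + 10·5 = $850.
Optimal plan:
  A to S1: 10 × $4 = $40
  A to S2: 60 × $4 = $240
  A to S3: 10 × $4 = $40
  B to S1: 70 × $3 = $210
Optimal cost = $530.
Saving = 850 − 530 = $320.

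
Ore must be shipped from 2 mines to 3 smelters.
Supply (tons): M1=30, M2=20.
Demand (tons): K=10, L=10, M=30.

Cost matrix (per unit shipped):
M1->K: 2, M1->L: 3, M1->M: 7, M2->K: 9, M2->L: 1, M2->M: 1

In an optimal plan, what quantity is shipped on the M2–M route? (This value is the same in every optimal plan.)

Solving gives:
  M1–K: 10 tons
  M1–L: 10 tons
  M1–M: 10 tons
  M2–M: 20 tons
Total cost = 140.
So M2→M carries 20 tons.

20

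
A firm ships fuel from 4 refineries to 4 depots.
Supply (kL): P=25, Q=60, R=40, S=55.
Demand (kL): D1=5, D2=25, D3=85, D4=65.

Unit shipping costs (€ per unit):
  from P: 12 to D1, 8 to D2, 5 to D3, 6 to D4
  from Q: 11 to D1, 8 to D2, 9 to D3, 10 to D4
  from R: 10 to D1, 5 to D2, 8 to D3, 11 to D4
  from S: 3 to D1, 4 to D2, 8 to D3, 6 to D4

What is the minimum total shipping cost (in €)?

1240

An optimal shipping plan:
  P to D3: 25 kL
  Q to D3: 45 kL
  Q to D4: 15 kL
  R to D2: 25 kL
  R to D3: 15 kL
  S to D1: 5 kL
  S to D4: 50 kL
Total cost = €1240.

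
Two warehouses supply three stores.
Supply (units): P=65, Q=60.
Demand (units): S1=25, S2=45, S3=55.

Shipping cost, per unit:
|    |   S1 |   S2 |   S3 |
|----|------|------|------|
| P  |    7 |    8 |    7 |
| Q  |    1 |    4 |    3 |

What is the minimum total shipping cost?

One minimum-cost allocation:
  P->S2: 45 × 8 = 360
  P->S3: 20 × 7 = 140
  Q->S1: 25 × 1 = 25
  Q->S3: 35 × 3 = 105
Total = 360 + 140 + 25 + 105 = 630.
(Supply check: P ships 65; Q ships 60.)

630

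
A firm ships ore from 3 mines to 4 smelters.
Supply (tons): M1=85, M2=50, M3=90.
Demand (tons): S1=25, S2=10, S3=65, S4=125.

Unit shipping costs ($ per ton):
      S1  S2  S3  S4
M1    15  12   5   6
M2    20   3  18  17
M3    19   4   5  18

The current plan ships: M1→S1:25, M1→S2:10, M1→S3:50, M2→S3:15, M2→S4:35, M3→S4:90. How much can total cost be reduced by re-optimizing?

1210

Current plan cost = 25·15 + 10·12 + 50·5 + 15·18 + 35·17 + 90·18 = $3230.
Optimal plan:
  M1–S4: 85 × $6 = $510
  M2–S2: 10 × $3 = $30
  M2–S4: 40 × $17 = $680
  M3–S1: 25 × $19 = $475
  M3–S3: 65 × $5 = $325
Optimal cost = $2020.
Saving = 3230 − 2020 = $1210.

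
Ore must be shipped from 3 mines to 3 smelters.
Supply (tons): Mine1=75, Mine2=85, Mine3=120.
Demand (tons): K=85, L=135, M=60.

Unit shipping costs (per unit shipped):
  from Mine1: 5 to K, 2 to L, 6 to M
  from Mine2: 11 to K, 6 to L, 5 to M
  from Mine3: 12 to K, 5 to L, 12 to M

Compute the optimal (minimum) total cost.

1475

A cheapest plan:
  Mine1→K: 75 × 5 = 375
  Mine2→K: 10 × 11 = 110
  Mine2→L: 15 × 6 = 90
  Mine2→M: 60 × 5 = 300
  Mine3→L: 120 × 5 = 600
Total = 375 + 110 + 90 + 300 + 600 = 1475.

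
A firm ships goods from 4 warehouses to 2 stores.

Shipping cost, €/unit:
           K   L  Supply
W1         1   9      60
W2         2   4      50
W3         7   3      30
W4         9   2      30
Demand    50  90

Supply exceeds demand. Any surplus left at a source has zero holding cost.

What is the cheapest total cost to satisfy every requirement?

A cheapest plan:
  W1–K: 50 × €1 = €50
  W2–L: 30 × €4 = €120
  W3–L: 30 × €3 = €90
  W4–L: 30 × €2 = €60
Total = 50 + 120 + 90 + 60 = €320.
(Supply check: W1 ships 50; W2 ships 30; W3 ships 30; W4 ships 30.)

320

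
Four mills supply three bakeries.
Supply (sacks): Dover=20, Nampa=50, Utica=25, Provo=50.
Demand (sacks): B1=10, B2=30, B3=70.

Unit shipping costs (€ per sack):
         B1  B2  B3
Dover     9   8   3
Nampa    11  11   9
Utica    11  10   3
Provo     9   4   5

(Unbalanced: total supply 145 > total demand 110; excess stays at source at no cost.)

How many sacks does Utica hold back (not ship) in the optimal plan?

Minimum-cost shipments:
  Dover->B3: 20 × €3 = €60
  Nampa->B1: 10 × €11 = €110
  Nampa->B3: 5 × €9 = €45
  Utica->B3: 25 × €3 = €75
  Provo->B2: 30 × €4 = €120
  Provo->B3: 20 × €5 = €100
Total cost = €510.
Utica ships 25 of its 25, leaving 0.

0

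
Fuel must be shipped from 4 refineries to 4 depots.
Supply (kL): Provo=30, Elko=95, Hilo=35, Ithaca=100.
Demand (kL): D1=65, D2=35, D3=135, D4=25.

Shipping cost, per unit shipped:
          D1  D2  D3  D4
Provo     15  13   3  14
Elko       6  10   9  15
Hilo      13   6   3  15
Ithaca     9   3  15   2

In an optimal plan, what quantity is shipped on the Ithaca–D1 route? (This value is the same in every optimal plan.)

Optimal shipments:
  Provo→D3: 30 × 3 = 90
  Elko→D1: 25 × 6 = 150
  Elko→D3: 70 × 9 = 630
  Hilo→D3: 35 × 3 = 105
  Ithaca→D1: 40 × 9 = 360
  Ithaca→D2: 35 × 3 = 105
  Ithaca→D4: 25 × 2 = 50
Total cost = 1490.
So Ithaca→D1 carries 40 kL.

40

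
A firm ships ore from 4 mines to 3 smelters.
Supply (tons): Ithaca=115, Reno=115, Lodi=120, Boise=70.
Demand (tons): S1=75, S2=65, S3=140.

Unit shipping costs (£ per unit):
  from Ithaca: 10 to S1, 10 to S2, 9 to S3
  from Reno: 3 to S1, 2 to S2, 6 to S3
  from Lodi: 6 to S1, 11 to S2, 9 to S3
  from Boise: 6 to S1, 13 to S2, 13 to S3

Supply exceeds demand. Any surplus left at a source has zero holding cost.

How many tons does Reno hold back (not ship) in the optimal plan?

0

Minimum-cost shipments:
  Ithaca to S3: 20 × £9 = £180
  Reno to S1: 50 × £3 = £150
  Reno to S2: 65 × £2 = £130
  Lodi to S3: 120 × £9 = £1080
  Boise to S1: 25 × £6 = £150
Total cost = £1690.
Reno ships 115 of its 115, leaving 0.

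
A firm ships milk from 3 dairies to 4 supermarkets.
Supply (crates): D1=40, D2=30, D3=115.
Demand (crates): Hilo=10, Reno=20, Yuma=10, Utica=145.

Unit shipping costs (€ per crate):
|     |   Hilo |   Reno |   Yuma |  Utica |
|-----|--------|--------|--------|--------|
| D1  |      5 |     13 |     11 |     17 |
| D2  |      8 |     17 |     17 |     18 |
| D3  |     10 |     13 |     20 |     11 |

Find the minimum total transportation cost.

An optimal shipping plan:
  D1–Hilo: 10 crates
  D1–Reno: 20 crates
  D1–Yuma: 10 crates
  D2–Utica: 30 crates
  D3–Utica: 115 crates
Total cost = €2225.

2225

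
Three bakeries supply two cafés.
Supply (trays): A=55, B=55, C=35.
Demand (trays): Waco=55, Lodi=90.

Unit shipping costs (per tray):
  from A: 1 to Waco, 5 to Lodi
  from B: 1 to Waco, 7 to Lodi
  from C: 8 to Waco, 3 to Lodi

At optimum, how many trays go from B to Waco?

The minimum-cost plan:
  A→Lodi: 55 × 5 = 275
  B→Waco: 55 × 1 = 55
  C→Lodi: 35 × 3 = 105
Total cost = 435.
So B→Waco carries 55 trays.

55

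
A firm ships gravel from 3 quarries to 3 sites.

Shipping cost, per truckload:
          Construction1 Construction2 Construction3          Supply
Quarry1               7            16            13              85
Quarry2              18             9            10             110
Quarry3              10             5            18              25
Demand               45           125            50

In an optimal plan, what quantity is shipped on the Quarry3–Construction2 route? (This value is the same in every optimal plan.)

25

The minimum-cost plan:
  Quarry1->Construction1: 45 × 7 = 315
  Quarry1->Construction3: 40 × 13 = 520
  Quarry2->Construction2: 100 × 9 = 900
  Quarry2->Construction3: 10 × 10 = 100
  Quarry3->Construction2: 25 × 5 = 125
Total cost = 1960.
So Quarry3→Construction2 carries 25 truckloads.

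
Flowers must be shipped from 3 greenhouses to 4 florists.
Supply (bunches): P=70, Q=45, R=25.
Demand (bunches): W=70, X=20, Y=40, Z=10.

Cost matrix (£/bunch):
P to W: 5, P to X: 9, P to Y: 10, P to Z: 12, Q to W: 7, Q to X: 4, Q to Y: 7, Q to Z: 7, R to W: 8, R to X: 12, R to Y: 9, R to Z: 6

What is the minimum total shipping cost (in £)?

One minimum-cost allocation:
  P->W: 70 × £5 = £350
  Q->X: 20 × £4 = £80
  Q->Y: 25 × £7 = £175
  R->Y: 15 × £9 = £135
  R->Z: 10 × £6 = £60
Total = 350 + 80 + 175 + 135 + 60 = £800.

800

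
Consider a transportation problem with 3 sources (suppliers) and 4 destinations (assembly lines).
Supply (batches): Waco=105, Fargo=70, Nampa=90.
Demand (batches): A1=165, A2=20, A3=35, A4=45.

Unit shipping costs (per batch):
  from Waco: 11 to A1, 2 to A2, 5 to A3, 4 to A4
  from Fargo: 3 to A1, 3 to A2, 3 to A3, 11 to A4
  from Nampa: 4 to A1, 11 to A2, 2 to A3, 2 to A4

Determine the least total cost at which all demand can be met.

1020

Optimal allocation:
  Waco->A1: 5 × 11 = 55
  Waco->A2: 20 × 2 = 40
  Waco->A3: 35 × 5 = 175
  Waco->A4: 45 × 4 = 180
  Fargo->A1: 70 × 3 = 210
  Nampa->A1: 90 × 4 = 360
Total = 55 + 40 + 175 + 180 + 210 + 360 = 1020.
(Supply check: Waco ships 105; Fargo ships 70; Nampa ships 90.)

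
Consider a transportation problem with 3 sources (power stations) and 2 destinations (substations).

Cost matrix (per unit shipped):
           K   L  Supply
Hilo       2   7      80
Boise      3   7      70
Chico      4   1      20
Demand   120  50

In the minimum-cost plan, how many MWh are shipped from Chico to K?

0

Solving gives:
  Hilo→K: 80 × 2 = 160
  Boise→K: 40 × 3 = 120
  Boise→L: 30 × 7 = 210
  Chico→L: 20 × 1 = 20
Total cost = 510.
The route Chico→K is not used.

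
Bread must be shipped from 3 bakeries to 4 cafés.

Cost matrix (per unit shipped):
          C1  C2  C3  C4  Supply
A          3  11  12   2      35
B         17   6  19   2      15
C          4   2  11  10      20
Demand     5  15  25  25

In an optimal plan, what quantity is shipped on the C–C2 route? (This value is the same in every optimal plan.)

Solving gives:
  A–C1: 5 trays
  A–C3: 20 trays
  A–C4: 10 trays
  B–C4: 15 trays
  C–C2: 15 trays
  C–C3: 5 trays
Total cost = 390.
So C→C2 carries 15 trays.

15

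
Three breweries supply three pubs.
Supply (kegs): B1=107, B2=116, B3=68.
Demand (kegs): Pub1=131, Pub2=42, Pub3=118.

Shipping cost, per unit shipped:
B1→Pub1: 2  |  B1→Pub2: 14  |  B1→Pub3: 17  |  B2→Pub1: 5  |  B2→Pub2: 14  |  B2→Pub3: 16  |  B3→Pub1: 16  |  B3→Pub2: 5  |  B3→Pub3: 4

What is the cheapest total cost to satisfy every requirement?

One minimum-cost allocation:
  B1–Pub1: 107 × 2 = 214
  B2–Pub1: 24 × 5 = 120
  B2–Pub2: 42 × 14 = 588
  B2–Pub3: 50 × 16 = 800
  B3–Pub3: 68 × 4 = 272
Total = 214 + 120 + 588 + 800 + 272 = 1994.

1994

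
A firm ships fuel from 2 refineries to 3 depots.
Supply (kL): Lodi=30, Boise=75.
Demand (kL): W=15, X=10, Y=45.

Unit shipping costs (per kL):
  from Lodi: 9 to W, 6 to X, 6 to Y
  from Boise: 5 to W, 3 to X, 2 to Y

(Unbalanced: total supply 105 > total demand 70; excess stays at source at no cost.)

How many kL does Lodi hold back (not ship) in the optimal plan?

30

An optimal plan:
  Boise to W: 15 × 5 = 75
  Boise to X: 10 × 3 = 30
  Boise to Y: 45 × 2 = 90
Total cost = 195.
Lodi ships 0 of its 30, leaving 30.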